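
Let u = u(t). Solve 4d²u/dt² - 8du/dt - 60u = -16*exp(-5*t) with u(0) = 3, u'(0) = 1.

Divide through by 4: u'' - 2u' - 15u = -4*exp(-5*t).
Characteristic equation r² - 2r - 15 = 0 factors as (r + 3)(r - 5) = 0, so r = -3, 5.
Hence u_h = C1*exp(-3*t) + C2*exp(5*t).
Try u_p = A*exp(-5*t). Substituting into the equation and dividing by exp(-5*t) gives A = -1/5, so u_p = -exp(-5*t)/5.
General solution: u = -exp(-5*t)/5 + C1*exp(-3*t) + C2*exp(5*t).
Apply the initial conditions: u(0) = -1/5 + C1 + C2 = 3 and u'(0) = 1 - 3*C1 + 5*C2 = 1. Solving gives C1 = 2, C2 = 6/5.

u = 2*exp(-3*t) - exp(-5*t)/5 + 6*exp(5*t)/5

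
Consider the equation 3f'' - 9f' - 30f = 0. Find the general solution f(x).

Divide through by 3: f'' - 3f' - 10f = 0.
Characteristic equation r² - 3r - 10 = 0 factors as (r - 5)(r + 2) = 0, so r = 5, -2.
Hence f_h = C1*exp(5*x) + C2*exp(-2*x).

f = C1*exp(5*x) + C2*exp(-2*x)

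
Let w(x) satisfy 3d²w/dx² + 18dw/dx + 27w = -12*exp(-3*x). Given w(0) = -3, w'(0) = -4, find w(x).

Divide through by 3: w'' + 6w' + 9w = -4*exp(-3*x).
Characteristic equation r² + 6r + 9 = 0 has discriminant (6)² - 4·(9) = 0, so r = -3 is a repeated root.
Hence w_h = (C1 + C2*x)*exp(-3*x).
Since exp(-3*x) solves the homogeneous equation (r = -3 is a root of multiplicity 2), multiply the trial by x^2. Try w_p = A*x^2*exp(-3*x). Substituting into the equation and dividing by exp(-3*x) gives A = -2, so w_p = -2*x^2*exp(-3*x).
General solution: w = C1*exp(-3*x) - 2*x^2*exp(-3*x) + C2*x*exp(-3*x).
Apply the initial conditions: w(0) = C1 = -3 and w'(0) = C2 - 3*C1 = -4. Solving gives C1 = -3, C2 = -13.

w = -3*exp(-3*x) - 13*x*exp(-3*x) - 2*x**2*exp(-3*x)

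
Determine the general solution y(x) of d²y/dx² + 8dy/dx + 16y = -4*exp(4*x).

Characteristic equation r² + 8r + 16 = 0 has discriminant (8)² - 4·(16) = 0, so r = -4 is a repeated root.
Hence y_h = (C1 + C2*x)*exp(-4*x).
Try y_p = A*exp(4*x). Substituting into the equation and dividing by exp(4*x) gives A = -1/16, so y_p = -exp(4*x)/16.

y = -exp(4*x)/16 + C1*exp(-4*x) + C2*x*exp(-4*x)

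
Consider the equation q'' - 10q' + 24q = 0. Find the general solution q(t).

q = C1*exp(6*t) + C2*exp(4*t)

Characteristic equation r² - 10r + 24 = 0 factors as (r - 6)(r - 4) = 0, so r = 6, 4.
Hence q_h = C1*exp(6*t) + C2*exp(4*t).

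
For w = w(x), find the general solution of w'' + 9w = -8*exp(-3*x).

Characteristic equation r² + 9 = 0 has discriminant (0)² - 4·(9) = -36 < 0, so r = ± 3i.
Hence w_h = C1*cos(3*x) + C2*sin(3*x).
Try w_p = A*exp(-3*x). Substituting into the equation and dividing by exp(-3*x) gives A = -4/9, so w_p = -4*exp(-3*x)/9.

w = -4*exp(-3*x)/9 + C1*cos(3*x) + C2*sin(3*x)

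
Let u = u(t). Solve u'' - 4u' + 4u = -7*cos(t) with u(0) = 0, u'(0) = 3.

u = -21*cos(t)/25 + 21*exp(2*t)/25 + 28*sin(t)/25 + t*exp(2*t)/5

Characteristic equation r² - 4r + 4 = 0 has discriminant (-4)² - 4·(4) = 0, so r = 2 is a repeated root.
Hence u_h = (C1 + C2*t)*exp(2*t).
Try u_p = A*cos(t) + B*sin(t). Substituting and equating the coefficients of cos(t) and sin(t) gives A = -21/25, B = 28/25, so u_p = -21*cos(t)/25 + 28*sin(t)/25.
General solution: u = -21*cos(t)/25 + 28*sin(t)/25 + C1*exp(2*t) + C2*t*exp(2*t).
Apply the initial conditions: u(0) = -21/25 + C1 = 0 and u'(0) = 28/25 + C2 + 2*C1 = 3. Solving gives C1 = 21/25, C2 = 1/5.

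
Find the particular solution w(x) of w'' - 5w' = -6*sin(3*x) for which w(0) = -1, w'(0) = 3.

Characteristic equation r² - 5r = 0 factors as (r - 5)r = 0, so r = 5, 0.
Hence w_h = C1*exp(5*x) + C2.
Try w_p = A*cos(3*x) + B*sin(3*x). Substituting and equating the coefficients of cos(3x) and sin(3x) gives A = -5/17, B = 3/17, so w_p = -5*cos(3*x)/17 + 3*sin(3*x)/17.
General solution: w = C2 - 5*cos(3*x)/17 + 3*sin(3*x)/17 + C1*exp(5*x).
Apply the initial conditions: w(0) = -5/17 + C1 + C2 = -1 and w'(0) = 9/17 + 5*C1 = 3. Solving gives C1 = 42/85, C2 = -6/5.

w = -6/5 - 5*cos(3*x)/17 + 3*sin(3*x)/17 + 42*exp(5*x)/85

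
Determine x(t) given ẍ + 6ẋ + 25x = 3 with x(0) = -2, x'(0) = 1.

x = 3/25 - 67*exp(-3*t)*sin(4*t)/50 - 53*cos(4*t)*exp(-3*t)/25

Characteristic equation r² + 6r + 25 = 0 has discriminant (6)² - 4·(25) = -64 < 0, so r = -3 ± 4i.
Hence x_h = C1*cos(4*t)*exp(-3*t) + C2*exp(-3*t)*sin(4*t).
For the particular solution try x_p = A0. Substituting and matching coefficients of each power of t gives A0 = 3/25, so x_p = 3/25.
General solution: x = 3/25 + C1*cos(4*t)*exp(-3*t) + C2*exp(-3*t)*sin(4*t).
Apply the initial conditions: x(0) = 3/25 + C1 = -2 and x'(0) = -3*C1 + 4*C2 = 1. Solving gives C1 = -53/25, C2 = -67/50.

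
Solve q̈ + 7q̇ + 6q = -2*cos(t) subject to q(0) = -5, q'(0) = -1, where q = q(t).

Characteristic equation r² + 7r + 6 = 0 factors as (r + 1)(r + 6) = 0, so r = -1, -6.
Hence q_h = C1*exp(-t) + C2*exp(-6*t).
Try q_p = A*cos(t) + B*sin(t). Substituting and equating the coefficients of cos(t) and sin(t) gives A = -5/37, B = -7/37, so q_p = -7*sin(t)/37 - 5*cos(t)/37.
General solution: q = -7*sin(t)/37 - 5*cos(t)/37 + C1*exp(-t) + C2*exp(-6*t).
Apply the initial conditions: q(0) = -5/37 + C1 + C2 = -5 and q'(0) = -7/37 - C1 - 6*C2 = -1. Solving gives C1 = -6, C2 = 42/37.

q = -6*exp(-t) - 7*sin(t)/37 - 5*cos(t)/37 + 42*exp(-6*t)/37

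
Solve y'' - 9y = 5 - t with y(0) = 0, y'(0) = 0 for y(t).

Characteristic equation r² - 9 = 0 factors as (r + 3)(r - 3) = 0, so r = -3, 3.
Hence y_h = C1*exp(-3*t) + C2*exp(3*t).
For the particular solution try y_p = A0 + A1*t. Substituting and matching coefficients of each power of t gives A0 = -5/9, A1 = 1/9, so y_p = -5/9 + t/9.
General solution: y = -5/9 + t/9 + C1*exp(-3*t) + C2*exp(3*t).
Apply the initial conditions: y(0) = -5/9 + C1 + C2 = 0 and y'(0) = 1/9 - 3*C1 + 3*C2 = 0. Solving gives C1 = 8/27, C2 = 7/27.

y = -5/9 + t/9 + 7*exp(3*t)/27 + 8*exp(-3*t)/27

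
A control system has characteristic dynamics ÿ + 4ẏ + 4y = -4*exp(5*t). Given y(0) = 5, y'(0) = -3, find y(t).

y = -4*exp(5*t)/49 + 249*exp(-2*t)/49 + 53*t*exp(-2*t)/7

Characteristic equation r² + 4r + 4 = 0 has discriminant (4)² - 4·(4) = 0, so r = -2 is a repeated root.
Hence y_h = (C1 + C2*t)*exp(-2*t).
Try y_p = A*exp(5*t). Substituting into the equation and dividing by exp(5*t) gives A = -4/49, so y_p = -4*exp(5*t)/49.
General solution: y = -4*exp(5*t)/49 + C1*exp(-2*t) + C2*t*exp(-2*t).
Apply the initial conditions: y(0) = -4/49 + C1 = 5 and y'(0) = -20/49 + C2 - 2*C1 = -3. Solving gives C1 = 249/49, C2 = 53/7.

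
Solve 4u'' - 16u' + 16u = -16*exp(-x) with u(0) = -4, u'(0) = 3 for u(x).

u = -32*exp(2*x)/9 - 4*exp(-x)/9 + 29*x*exp(2*x)/3

Divide through by 4: u'' - 4u' + 4u = -4*exp(-x).
Characteristic equation r² - 4r + 4 = 0 has discriminant (-4)² - 4·(4) = 0, so r = 2 is a repeated root.
Hence u_h = (C1 + C2*x)*exp(2*x).
Try u_p = A*exp(-x). Substituting into the equation and dividing by exp(-x) gives A = -4/9, so u_p = -4*exp(-x)/9.
General solution: u = -4*exp(-x)/9 + C1*exp(2*x) + C2*x*exp(2*x).
Apply the initial conditions: u(0) = -4/9 + C1 = -4 and u'(0) = 4/9 + C2 + 2*C1 = 3. Solving gives C1 = -32/9, C2 = 29/3.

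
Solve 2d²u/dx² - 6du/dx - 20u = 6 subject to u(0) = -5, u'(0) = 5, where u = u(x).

Divide through by 2: u'' - 3u' - 10u = 3.
Characteristic equation r² - 3r - 10 = 0 factors as (r - 5)(r + 2) = 0, so r = 5, -2.
Hence u_h = C1*exp(5*x) + C2*exp(-2*x).
For the particular solution try u_p = A0. Substituting and matching coefficients of each power of x gives A0 = -3/10, so u_p = -3/10.
General solution: u = -3/10 + C1*exp(5*x) + C2*exp(-2*x).
Apply the initial conditions: u(0) = -3/10 + C1 + C2 = -5 and u'(0) = -2*C2 + 5*C1 = 5. Solving gives C1 = -22/35, C2 = -57/14.

u = -3/10 - 57*exp(-2*x)/14 - 22*exp(5*x)/35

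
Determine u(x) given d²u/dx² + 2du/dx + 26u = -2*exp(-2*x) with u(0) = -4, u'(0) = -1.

u = -exp(-2*x)/13 - 66*exp(-x)*sin(5*x)/65 - 51*cos(5*x)*exp(-x)/13

Characteristic equation r² + 2r + 26 = 0 has discriminant (2)² - 4·(26) = -100 < 0, so r = -1 ± 5i.
Hence u_h = C1*cos(5*x)*exp(-x) + C2*exp(-x)*sin(5*x).
Try u_p = A*exp(-2*x). Substituting into the equation and dividing by exp(-2*x) gives A = -1/13, so u_p = -exp(-2*x)/13.
General solution: u = -exp(-2*x)/13 + C1*cos(5*x)*exp(-x) + C2*exp(-x)*sin(5*x).
Apply the initial conditions: u(0) = -1/13 + C1 = -4 and u'(0) = 2/13 - C1 + 5*C2 = -1. Solving gives C1 = -51/13, C2 = -66/65.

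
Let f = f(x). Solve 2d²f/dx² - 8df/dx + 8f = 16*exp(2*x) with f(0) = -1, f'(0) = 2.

f = -exp(2*x) + 4*x*exp(2*x) + 4*x**2*exp(2*x)

Divide through by 2: f'' - 4f' + 4f = 8*exp(2*x).
Characteristic equation r² - 4r + 4 = 0 has discriminant (-4)² - 4·(4) = 0, so r = 2 is a repeated root.
Hence f_h = (C1 + C2*x)*exp(2*x).
Since exp(2*x) solves the homogeneous equation (r = 2 is a root of multiplicity 2), multiply the trial by x^2. Try f_p = A*x^2*exp(2*x). Substituting into the equation and dividing by exp(2*x) gives A = 4, so f_p = 4*x^2*exp(2*x).
General solution: f = C1*exp(2*x) + 4*x^2*exp(2*x) + C2*x*exp(2*x).
Apply the initial conditions: f(0) = C1 = -1 and f'(0) = C2 + 2*C1 = 2. Solving gives C1 = -1, C2 = 4.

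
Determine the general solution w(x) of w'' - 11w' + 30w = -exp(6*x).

Characteristic equation r² - 11r + 30 = 0 factors as (r - 5)(r - 6) = 0, so r = 5, 6.
Hence w_h = C1*exp(5*x) + C2*exp(6*x).
Since exp(6*x) solves the homogeneous equation (r = 6 is a root of multiplicity 1), multiply the trial by x. Try w_p = A*x*exp(6*x). Substituting into the equation and dividing by exp(6*x) gives A = -1, so w_p = -x*exp(6*x).

w = C1*exp(5*x) + C2*exp(6*x) - x*exp(6*x)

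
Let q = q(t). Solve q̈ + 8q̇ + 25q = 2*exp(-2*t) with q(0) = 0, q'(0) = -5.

Characteristic equation r² + 8r + 25 = 0 has discriminant (8)² - 4·(25) = -36 < 0, so r = -4 ± 3i.
Hence q_h = C1*cos(3*t)*exp(-4*t) + C2*exp(-4*t)*sin(3*t).
Try q_p = A*exp(-2*t). Substituting into the equation and dividing by exp(-2*t) gives A = 2/13, so q_p = 2*exp(-2*t)/13.
General solution: q = 2*exp(-2*t)/13 + C1*cos(3*t)*exp(-4*t) + C2*exp(-4*t)*sin(3*t).
Apply the initial conditions: q(0) = 2/13 + C1 = 0 and q'(0) = -4/13 - 4*C1 + 3*C2 = -5. Solving gives C1 = -2/13, C2 = -23/13.

q = 2*exp(-2*t)/13 - 23*exp(-4*t)*sin(3*t)/13 - 2*cos(3*t)*exp(-4*t)/13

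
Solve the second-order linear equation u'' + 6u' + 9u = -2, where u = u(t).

Characteristic equation r² + 6r + 9 = 0 has discriminant (6)² - 4·(9) = 0, so r = -3 is a repeated root.
Hence u_h = (C1 + C2*t)*exp(-3*t).
For the particular solution try u_p = A0. Substituting and matching coefficients of each power of t gives A0 = -2/9, so u_p = -2/9.

u = -2/9 + C1*exp(-3*t) + C2*t*exp(-3*t)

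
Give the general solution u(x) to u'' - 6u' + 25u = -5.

Characteristic equation r² - 6r + 25 = 0 has discriminant (-6)² - 4·(25) = -64 < 0, so r = 3 ± 4i.
Hence u_h = C1*cos(4*x)*exp(3*x) + C2*exp(3*x)*sin(4*x).
For the particular solution try u_p = A0. Substituting and matching coefficients of each power of x gives A0 = -1/5, so u_p = -1/5.

u = -1/5 + C1*cos(4*x)*exp(3*x) + C2*exp(3*x)*sin(4*x)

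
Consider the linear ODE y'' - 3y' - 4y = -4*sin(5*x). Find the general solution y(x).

y = -30*cos(5*x)/533 + 58*sin(5*x)/533 + C1*exp(4*x) + C2*exp(-x)

Characteristic equation r² - 3r - 4 = 0 factors as (r - 4)(r + 1) = 0, so r = 4, -1.
Hence y_h = C1*exp(4*x) + C2*exp(-x).
Try y_p = A*cos(5*x) + B*sin(5*x). Substituting and equating the coefficients of cos(5x) and sin(5x) gives A = -30/533, B = 58/533, so y_p = -30*cos(5*x)/533 + 58*sin(5*x)/533.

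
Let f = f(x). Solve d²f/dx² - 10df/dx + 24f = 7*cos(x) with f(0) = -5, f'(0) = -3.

Characteristic equation r² - 10r + 24 = 0 factors as (r - 6)(r - 4) = 0, so r = 6, 4.
Hence f_h = C1*exp(6*x) + C2*exp(4*x).
Try f_p = A*cos(x) + B*sin(x). Substituting and equating the coefficients of cos(x) and sin(x) gives A = 161/629, B = -70/629, so f_p = -70*sin(x)/629 + 161*cos(x)/629.
General solution: f = -70*sin(x)/629 + 161*cos(x)/629 + C1*exp(6*x) + C2*exp(4*x).
Apply the initial conditions: f(0) = 161/629 + C1 + C2 = -5 and f'(0) = -70/629 + 4*C2 + 6*C1 = -3. Solving gives C1 = 671/74, C2 = -487/34.

f = -487*exp(4*x)/34 - 70*sin(x)/629 + 161*cos(x)/629 + 671*exp(6*x)/74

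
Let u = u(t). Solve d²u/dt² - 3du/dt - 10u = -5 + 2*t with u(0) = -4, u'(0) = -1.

Characteristic equation r² - 3r - 10 = 0 factors as (r + 2)(r - 5) = 0, so r = -2, 5.
Hence u_h = C1*exp(-2*t) + C2*exp(5*t).
For the particular solution try u_p = A0 + A1*t. Substituting and matching coefficients of each power of t gives A0 = 14/25, A1 = -1/5, so u_p = 14/25 - t/5.
General solution: u = 14/25 - t/5 + C1*exp(-2*t) + C2*exp(5*t).
Apply the initial conditions: u(0) = 14/25 + C1 + C2 = -4 and u'(0) = -1/5 - 2*C1 + 5*C2 = -1. Solving gives C1 = -22/7, C2 = -248/175.

u = 14/25 - 248*exp(5*t)/175 - 22*exp(-2*t)/7 - t/5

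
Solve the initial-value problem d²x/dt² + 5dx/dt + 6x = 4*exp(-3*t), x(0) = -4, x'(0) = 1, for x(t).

Characteristic equation r² + 5r + 6 = 0 factors as (r + 2)(r + 3) = 0, so r = -2, -3.
Hence x_h = C1*exp(-2*t) + C2*exp(-3*t).
Since exp(-3*t) solves the homogeneous equation (r = -3 is a root of multiplicity 1), multiply the trial by t. Try x_p = A*t*exp(-3*t). Substituting into the equation and dividing by exp(-3*t) gives A = -4, so x_p = -4*t*exp(-3*t).
General solution: x = C1*exp(-2*t) + C2*exp(-3*t) - 4*t*exp(-3*t).
Apply the initial conditions: x(0) = C1 + C2 = -4 and x'(0) = -4 - 3*C2 - 2*C1 = 1. Solving gives C1 = -7, C2 = 3.

x = -7*exp(-2*t) + 3*exp(-3*t) - 4*t*exp(-3*t)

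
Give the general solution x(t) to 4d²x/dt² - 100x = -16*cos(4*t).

x = 4*cos(4*t)/41 + C1*exp(-5*t) + C2*exp(5*t)

Divide through by 4: x'' - 25x = -4*cos(4*t).
Characteristic equation r² - 25 = 0 factors as (r + 5)(r - 5) = 0, so r = -5, 5.
Hence x_h = C1*exp(-5*t) + C2*exp(5*t).
Try x_p = A*cos(4*t) + B*sin(4*t). Substituting and equating the coefficients of cos(4t) and sin(4t) gives A = 4/41, B = 0, so x_p = 4*cos(4*t)/41.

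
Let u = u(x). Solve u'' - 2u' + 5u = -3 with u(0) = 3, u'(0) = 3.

Characteristic equation r² - 2r + 5 = 0 has discriminant (-2)² - 4·(5) = -16 < 0, so r = 1 ± 2i.
Hence u_h = C1*cos(2*x)*exp(x) + C2*exp(x)*sin(2*x).
For the particular solution try u_p = A0. Substituting and matching coefficients of each power of x gives A0 = -3/5, so u_p = -3/5.
General solution: u = -3/5 + C1*cos(2*x)*exp(x) + C2*exp(x)*sin(2*x).
Apply the initial conditions: u(0) = -3/5 + C1 = 3 and u'(0) = C1 + 2*C2 = 3. Solving gives C1 = 18/5, C2 = -3/10.

u = -3/5 - 3*exp(x)*sin(2*x)/10 + 18*cos(2*x)*exp(x)/5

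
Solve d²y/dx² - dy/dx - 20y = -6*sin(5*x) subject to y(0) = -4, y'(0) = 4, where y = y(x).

Characteristic equation r² - r - 20 = 0 factors as (r + 4)(r - 5) = 0, so r = -4, 5.
Hence y_h = C1*exp(-4*x) + C2*exp(5*x).
Try y_p = A*cos(5*x) + B*sin(5*x). Substituting and equating the coefficients of cos(5x) and sin(5x) gives A = -3/205, B = 27/205, so y_p = -3*cos(5*x)/205 + 27*sin(5*x)/205.
General solution: y = -3*cos(5*x)/205 + 27*sin(5*x)/205 + C1*exp(-4*x) + C2*exp(5*x).
Apply the initial conditions: y(0) = -3/205 + C1 + C2 = -4 and y'(0) = 27/41 - 4*C1 + 5*C2 = 4. Solving gives C1 = -106/41, C2 = -7/5.

y = -106*exp(-4*x)/41 - 7*exp(5*x)/5 - 3*cos(5*x)/205 + 27*sin(5*x)/205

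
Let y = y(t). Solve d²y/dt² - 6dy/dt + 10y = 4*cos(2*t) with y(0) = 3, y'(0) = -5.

y = -4*sin(2*t)/15 + 2*cos(2*t)/15 - 196*exp(3*t)*sin(t)/15 + 43*cos(t)*exp(3*t)/15

Characteristic equation r² - 6r + 10 = 0 has discriminant (-6)² - 4·(10) = -4 < 0, so r = 3 ± i.
Hence y_h = C1*cos(t)*exp(3*t) + C2*exp(3*t)*sin(t).
Try y_p = A*cos(2*t) + B*sin(2*t). Substituting and equating the coefficients of cos(2t) and sin(2t) gives A = 2/15, B = -4/15, so y_p = -4*sin(2*t)/15 + 2*cos(2*t)/15.
General solution: y = -4*sin(2*t)/15 + 2*cos(2*t)/15 + C1*cos(t)*exp(3*t) + C2*exp(3*t)*sin(t).
Apply the initial conditions: y(0) = 2/15 + C1 = 3 and y'(0) = -8/15 + C2 + 3*C1 = -5. Solving gives C1 = 43/15, C2 = -196/15.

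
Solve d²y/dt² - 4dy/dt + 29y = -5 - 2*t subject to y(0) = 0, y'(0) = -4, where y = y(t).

y = -153/841 - 2*t/29 - 3612*exp(2*t)*sin(5*t)/4205 + 153*cos(5*t)*exp(2*t)/841

Characteristic equation r² - 4r + 29 = 0 has discriminant (-4)² - 4·(29) = -100 < 0, so r = 2 ± 5i.
Hence y_h = C1*cos(5*t)*exp(2*t) + C2*exp(2*t)*sin(5*t).
For the particular solution try y_p = A0 + A1*t. Substituting and matching coefficients of each power of t gives A0 = -153/841, A1 = -2/29, so y_p = -153/841 - 2*t/29.
General solution: y = -153/841 - 2*t/29 + C1*cos(5*t)*exp(2*t) + C2*exp(2*t)*sin(5*t).
Apply the initial conditions: y(0) = -153/841 + C1 = 0 and y'(0) = -2/29 + 2*C1 + 5*C2 = -4. Solving gives C1 = 153/841, C2 = -3612/4205.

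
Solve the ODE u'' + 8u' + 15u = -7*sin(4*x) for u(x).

Characteristic equation r² + 8r + 15 = 0 factors as (r + 5)(r + 3) = 0, so r = -5, -3.
Hence u_h = C1*exp(-5*x) + C2*exp(-3*x).
Try u_p = A*cos(4*x) + B*sin(4*x). Substituting and equating the coefficients of cos(4x) and sin(4x) gives A = 224/1025, B = 7/1025, so u_p = 7*sin(4*x)/1025 + 224*cos(4*x)/1025.

u = 7*sin(4*x)/1025 + 224*cos(4*x)/1025 + C1*exp(-5*x) + C2*exp(-3*x)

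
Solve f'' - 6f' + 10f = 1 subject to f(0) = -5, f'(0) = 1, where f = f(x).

f = 1/10 - 51*cos(x)*exp(3*x)/10 + 163*exp(3*x)*sin(x)/10

Characteristic equation r² - 6r + 10 = 0 has discriminant (-6)² - 4·(10) = -4 < 0, so r = 3 ± i.
Hence f_h = C1*cos(x)*exp(3*x) + C2*exp(3*x)*sin(x).
For the particular solution try f_p = A0. Substituting and matching coefficients of each power of x gives A0 = 1/10, so f_p = 1/10.
General solution: f = 1/10 + C1*cos(x)*exp(3*x) + C2*exp(3*x)*sin(x).
Apply the initial conditions: f(0) = 1/10 + C1 = -5 and f'(0) = C2 + 3*C1 = 1. Solving gives C1 = -51/10, C2 = 163/10.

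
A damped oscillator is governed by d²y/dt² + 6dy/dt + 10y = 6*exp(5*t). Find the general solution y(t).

y = 6*exp(5*t)/65 + C1*cos(t)*exp(-3*t) + C2*exp(-3*t)*sin(t)

Characteristic equation r² + 6r + 10 = 0 has discriminant (6)² - 4·(10) = -4 < 0, so r = -3 ± i.
Hence y_h = C1*cos(t)*exp(-3*t) + C2*exp(-3*t)*sin(t).
Try y_p = A*exp(5*t). Substituting into the equation and dividing by exp(5*t) gives A = 6/65, so y_p = 6*exp(5*t)/65.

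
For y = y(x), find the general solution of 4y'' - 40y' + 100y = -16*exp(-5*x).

Divide through by 4: y'' - 10y' + 25y = -4*exp(-5*x).
Characteristic equation r² - 10r + 25 = 0 has discriminant (-10)² - 4·(25) = 0, so r = 5 is a repeated root.
Hence y_h = (C1 + C2*x)*exp(5*x).
Try y_p = A*exp(-5*x). Substituting into the equation and dividing by exp(-5*x) gives A = -1/25, so y_p = -exp(-5*x)/25.

y = -exp(-5*x)/25 + C1*exp(5*x) + C2*x*exp(5*x)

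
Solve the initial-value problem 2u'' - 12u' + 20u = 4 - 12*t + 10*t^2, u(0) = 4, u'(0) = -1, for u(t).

u = 1/10 + t**2/2 - 127*exp(3*t)*sin(t)/10 + 39*cos(t)*exp(3*t)/10

Divide through by 2: u'' - 6u' + 10u = 2 - 6*t + 5*t^2.
Characteristic equation r² - 6r + 10 = 0 has discriminant (-6)² - 4·(10) = -4 < 0, so r = 3 ± i.
Hence u_h = C1*cos(t)*exp(3*t) + C2*exp(3*t)*sin(t).
For the particular solution try u_p = A0 + A1*t + A2*t^2. Substituting and matching coefficients of each power of t gives A0 = 1/10, A1 = 0, A2 = 1/2, so u_p = 1/10 + t^2/2.
General solution: u = 1/10 + t^2/2 + C1*cos(t)*exp(3*t) + C2*exp(3*t)*sin(t).
Apply the initial conditions: u(0) = 1/10 + C1 = 4 and u'(0) = C2 + 3*C1 = -1. Solving gives C1 = 39/10, C2 = -127/10.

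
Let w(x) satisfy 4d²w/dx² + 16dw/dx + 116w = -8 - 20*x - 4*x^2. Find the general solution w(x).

Divide through by 4: w'' + 4w' + 29w = -2 - x^2 - 5*x.
Characteristic equation r² + 4r + 29 = 0 has discriminant (4)² - 4·(29) = -100 < 0, so r = -2 ± 5i.
Hence w_h = C1*cos(5*x)*exp(-2*x) + C2*exp(-2*x)*sin(5*x).
For the particular solution try w_p = A0 + A1*x + A2*x^2. Substituting and matching coefficients of each power of x gives A0 = -1076/24389, A1 = -137/841, A2 = -1/29, so w_p = -1076/24389 - 137*x/841 - x^2/29.

w = -1076/24389 - 137*x/841 - x**2/29 + C1*cos(5*x)*exp(-2*x) + C2*exp(-2*x)*sin(5*x)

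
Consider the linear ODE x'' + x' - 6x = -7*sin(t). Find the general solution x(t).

x = 7*cos(t)/50 + 49*sin(t)/50 + C1*exp(-3*t) + C2*exp(2*t)

Characteristic equation r² + r - 6 = 0 factors as (r + 3)(r - 2) = 0, so r = -3, 2.
Hence x_h = C1*exp(-3*t) + C2*exp(2*t).
Try x_p = A*cos(t) + B*sin(t). Substituting and equating the coefficients of cos(t) and sin(t) gives A = 7/50, B = 49/50, so x_p = 7*cos(t)/50 + 49*sin(t)/50.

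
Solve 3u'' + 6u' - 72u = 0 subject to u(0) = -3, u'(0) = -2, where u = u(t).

u = -exp(-6*t) - 2*exp(4*t)

Divide through by 3: u'' + 2u' - 24u = 0.
Characteristic equation r² + 2r - 24 = 0 factors as (r + 6)(r - 4) = 0, so r = -6, 4.
Hence u_h = C1*exp(-6*t) + C2*exp(4*t).
Apply the initial conditions: u(0) = C1 + C2 = -3 and u'(0) = -6*C1 + 4*C2 = -2. Solving gives C1 = -1, C2 = -2.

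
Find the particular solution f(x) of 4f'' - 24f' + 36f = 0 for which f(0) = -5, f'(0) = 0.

f = -5*exp(3*x) + 15*x*exp(3*x)

Divide through by 4: f'' - 6f' + 9f = 0.
Characteristic equation r² - 6r + 9 = 0 has discriminant (-6)² - 4·(9) = 0, so r = 3 is a repeated root.
Hence f_h = (C1 + C2*x)*exp(3*x).
Apply the initial conditions: f(0) = C1 = -5 and f'(0) = C2 + 3*C1 = 0. Solving gives C1 = -5, C2 = 15.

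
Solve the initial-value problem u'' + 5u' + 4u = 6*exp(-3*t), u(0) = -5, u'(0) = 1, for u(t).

u = -3*exp(-3*t) - 16*exp(-t)/3 + 10*exp(-4*t)/3

Characteristic equation r² + 5r + 4 = 0 factors as (r + 4)(r + 1) = 0, so r = -4, -1.
Hence u_h = C1*exp(-4*t) + C2*exp(-t).
Try u_p = A*exp(-3*t). Substituting into the equation and dividing by exp(-3*t) gives A = -3, so u_p = -3*exp(-3*t).
General solution: u = -3*exp(-3*t) + C1*exp(-4*t) + C2*exp(-t).
Apply the initial conditions: u(0) = -3 + C1 + C2 = -5 and u'(0) = 9 - C2 - 4*C1 = 1. Solving gives C1 = 10/3, C2 = -16/3.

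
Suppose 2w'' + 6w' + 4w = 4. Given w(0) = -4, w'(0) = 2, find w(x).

Divide through by 2: w'' + 3w' + 2w = 2.
Characteristic equation r² + 3r + 2 = 0 factors as (r + 1)(r + 2) = 0, so r = -1, -2.
Hence w_h = C1*exp(-x) + C2*exp(-2*x).
For the particular solution try w_p = A0. Substituting and matching coefficients of each power of x gives A0 = 1, so w_p = 1.
General solution: w = 1 + C1*exp(-x) + C2*exp(-2*x).
Apply the initial conditions: w(0) = 1 + C1 + C2 = -4 and w'(0) = -C1 - 2*C2 = 2. Solving gives C1 = -8, C2 = 3.

w = 1 - 8*exp(-x) + 3*exp(-2*x)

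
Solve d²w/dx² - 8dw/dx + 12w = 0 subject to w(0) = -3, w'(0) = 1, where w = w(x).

Characteristic equation r² - 8r + 12 = 0 factors as (r - 2)(r - 6) = 0, so r = 2, 6.
Hence w_h = C1*exp(2*x) + C2*exp(6*x).
Apply the initial conditions: w(0) = C1 + C2 = -3 and w'(0) = 2*C1 + 6*C2 = 1. Solving gives C1 = -19/4, C2 = 7/4.

w = -19*exp(2*x)/4 + 7*exp(6*x)/4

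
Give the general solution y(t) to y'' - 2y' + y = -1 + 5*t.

y = 9 + 5*t + C1*exp(t) + C2*t*exp(t)

Characteristic equation r² - 2r + 1 = 0 has discriminant (-2)² - 4·(1) = 0, so r = 1 is a repeated root.
Hence y_h = (C1 + C2*t)*exp(t).
For the particular solution try y_p = A0 + A1*t. Substituting and matching coefficients of each power of t gives A0 = 9, A1 = 5, so y_p = 9 + 5*t.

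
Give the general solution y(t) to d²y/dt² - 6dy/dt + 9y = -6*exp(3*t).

y = C1*exp(3*t) - 3*t**2*exp(3*t) + C2*t*exp(3*t)

Characteristic equation r² - 6r + 9 = 0 has discriminant (-6)² - 4·(9) = 0, so r = 3 is a repeated root.
Hence y_h = (C1 + C2*t)*exp(3*t).
Since exp(3*t) solves the homogeneous equation (r = 3 is a root of multiplicity 2), multiply the trial by t^2. Try y_p = A*t^2*exp(3*t). Substituting into the equation and dividing by exp(3*t) gives A = -3, so y_p = -3*t^2*exp(3*t).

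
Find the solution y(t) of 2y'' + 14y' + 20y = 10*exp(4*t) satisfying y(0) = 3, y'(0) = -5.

Divide through by 2: y'' + 7y' + 10y = 5*exp(4*t).
Characteristic equation r² + 7r + 10 = 0 factors as (r + 5)(r + 2) = 0, so r = -5, -2.
Hence y_h = C1*exp(-5*t) + C2*exp(-2*t).
Try y_p = A*exp(4*t). Substituting into the equation and dividing by exp(4*t) gives A = 5/54, so y_p = 5*exp(4*t)/54.
General solution: y = 5*exp(4*t)/54 + C1*exp(-5*t) + C2*exp(-2*t).
Apply the initial conditions: y(0) = 5/54 + C1 + C2 = 3 and y'(0) = 10/27 - 5*C1 - 2*C2 = -5. Solving gives C1 = -4/27, C2 = 55/18.

y = -4*exp(-5*t)/27 + 5*exp(4*t)/54 + 55*exp(-2*t)/18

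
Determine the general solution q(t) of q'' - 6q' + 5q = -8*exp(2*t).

Characteristic equation r² - 6r + 5 = 0 factors as (r - 1)(r - 5) = 0, so r = 1, 5.
Hence q_h = C1*exp(t) + C2*exp(5*t).
Try q_p = A*exp(2*t). Substituting into the equation and dividing by exp(2*t) gives A = 8/3, so q_p = 8*exp(2*t)/3.

q = 8*exp(2*t)/3 + C1*exp(t) + C2*exp(5*t)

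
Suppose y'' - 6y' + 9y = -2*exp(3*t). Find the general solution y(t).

y = C1*exp(3*t) - t**2*exp(3*t) + C2*t*exp(3*t)

Characteristic equation r² - 6r + 9 = 0 has discriminant (-6)² - 4·(9) = 0, so r = 3 is a repeated root.
Hence y_h = (C1 + C2*t)*exp(3*t).
Since exp(3*t) solves the homogeneous equation (r = 3 is a root of multiplicity 2), multiply the trial by t^2. Try y_p = A*t^2*exp(3*t). Substituting into the equation and dividing by exp(3*t) gives A = -1, so y_p = -t^2*exp(3*t).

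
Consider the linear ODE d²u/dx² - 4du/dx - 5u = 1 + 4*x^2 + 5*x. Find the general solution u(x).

Characteristic equation r² - 4r - 5 = 0 factors as (r - 5)(r + 1) = 0, so r = 5, -1.
Hence u_h = C1*exp(5*x) + C2*exp(-x).
For the particular solution try u_p = A0 + A1*x + A2*x^2. Substituting and matching coefficients of each power of x gives A0 = -93/125, A1 = 7/25, A2 = -4/5, so u_p = -93/125 - 4*x^2/5 + 7*x/25.

u = -93/125 - 4*x**2/5 + 7*x/25 + C1*exp(5*x) + C2*exp(-x)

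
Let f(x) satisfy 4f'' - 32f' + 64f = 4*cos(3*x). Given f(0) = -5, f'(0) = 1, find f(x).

Divide through by 4: f'' - 8f' + 16f = cos(3*x).
Characteristic equation r² - 8r + 16 = 0 has discriminant (-8)² - 4·(16) = 0, so r = 4 is a repeated root.
Hence f_h = (C1 + C2*x)*exp(4*x).
Try f_p = A*cos(3*x) + B*sin(3*x). Substituting and equating the coefficients of cos(3x) and sin(3x) gives A = 7/625, B = -24/625, so f_p = -24*sin(3*x)/625 + 7*cos(3*x)/625.
General solution: f = -24*sin(3*x)/625 + 7*cos(3*x)/625 + C1*exp(4*x) + C2*x*exp(4*x).
Apply the initial conditions: f(0) = 7/625 + C1 = -5 and f'(0) = -72/625 + C2 + 4*C1 = 1. Solving gives C1 = -3132/625, C2 = 529/25.

f = -3132*exp(4*x)/625 - 24*sin(3*x)/625 + 7*cos(3*x)/625 + 529*x*exp(4*x)/25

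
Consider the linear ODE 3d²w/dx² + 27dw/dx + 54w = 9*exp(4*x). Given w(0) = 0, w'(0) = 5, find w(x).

w = -47*exp(-6*x)/30 + 3*exp(4*x)/70 + 32*exp(-3*x)/21

Divide through by 3: w'' + 9w' + 18w = 3*exp(4*x).
Characteristic equation r² + 9r + 18 = 0 factors as (r + 6)(r + 3) = 0, so r = -6, -3.
Hence w_h = C1*exp(-6*x) + C2*exp(-3*x).
Try w_p = A*exp(4*x). Substituting into the equation and dividing by exp(4*x) gives A = 3/70, so w_p = 3*exp(4*x)/70.
General solution: w = 3*exp(4*x)/70 + C1*exp(-6*x) + C2*exp(-3*x).
Apply the initial conditions: w(0) = 3/70 + C1 + C2 = 0 and w'(0) = 6/35 - 6*C1 - 3*C2 = 5. Solving gives C1 = -47/30, C2 = 32/21.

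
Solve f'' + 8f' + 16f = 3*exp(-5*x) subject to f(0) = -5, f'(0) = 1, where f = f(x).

Characteristic equation r² + 8r + 16 = 0 has discriminant (8)² - 4·(16) = 0, so r = -4 is a repeated root.
Hence f_h = (C1 + C2*x)*exp(-4*x).
Try f_p = A*exp(-5*x). Substituting into the equation and dividing by exp(-5*x) gives A = 3, so f_p = 3*exp(-5*x).
General solution: f = 3*exp(-5*x) + C1*exp(-4*x) + C2*x*exp(-4*x).
Apply the initial conditions: f(0) = 3 + C1 = -5 and f'(0) = -15 + C2 - 4*C1 = 1. Solving gives C1 = -8, C2 = -16.

f = -8*exp(-4*x) + 3*exp(-5*x) - 16*x*exp(-4*x)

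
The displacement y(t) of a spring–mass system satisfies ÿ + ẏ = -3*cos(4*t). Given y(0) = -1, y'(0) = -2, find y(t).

Characteristic equation r² + r = 0 factors as (r + 1)r = 0, so r = -1, 0.
Hence y_h = C1*exp(-t) + C2.
Try y_p = A*cos(4*t) + B*sin(4*t). Substituting and equating the coefficients of cos(4t) and sin(4t) gives A = 3/17, B = -3/68, so y_p = -3*sin(4*t)/68 + 3*cos(4*t)/17.
General solution: y = C2 - 3*sin(4*t)/68 + 3*cos(4*t)/17 + C1*exp(-t).
Apply the initial conditions: y(0) = 3/17 + C1 + C2 = -1 and y'(0) = -3/17 - C1 = -2. Solving gives C1 = 31/17, C2 = -3.

y = -3 - 3*sin(4*t)/68 + 3*cos(4*t)/17 + 31*exp(-t)/17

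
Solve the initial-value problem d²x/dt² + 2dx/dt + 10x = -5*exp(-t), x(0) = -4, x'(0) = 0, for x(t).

x = -5*exp(-t)/9 - 31*cos(3*t)*exp(-t)/9 - 4*exp(-t)*sin(3*t)/3

Characteristic equation r² + 2r + 10 = 0 has discriminant (2)² - 4·(10) = -36 < 0, so r = -1 ± 3i.
Hence x_h = C1*cos(3*t)*exp(-t) + C2*exp(-t)*sin(3*t).
Try x_p = A*exp(-t). Substituting into the equation and dividing by exp(-t) gives A = -5/9, so x_p = -5*exp(-t)/9.
General solution: x = -5*exp(-t)/9 + C1*cos(3*t)*exp(-t) + C2*exp(-t)*sin(3*t).
Apply the initial conditions: x(0) = -5/9 + C1 = -4 and x'(0) = 5/9 - C1 + 3*C2 = 0. Solving gives C1 = -31/9, C2 = -4/3.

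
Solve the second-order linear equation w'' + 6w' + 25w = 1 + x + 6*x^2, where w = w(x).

w = 607/15625 - 47*x/625 + 6*x**2/25 + C1*cos(4*x)*exp(-3*x) + C2*exp(-3*x)*sin(4*x)

Characteristic equation r² + 6r + 25 = 0 has discriminant (6)² - 4·(25) = -64 < 0, so r = -3 ± 4i.
Hence w_h = C1*cos(4*x)*exp(-3*x) + C2*exp(-3*x)*sin(4*x).
For the particular solution try w_p = A0 + A1*x + A2*x^2. Substituting and matching coefficients of each power of x gives A0 = 607/15625, A1 = -47/625, A2 = 6/25, so w_p = 607/15625 - 47*x/625 + 6*x^2/25.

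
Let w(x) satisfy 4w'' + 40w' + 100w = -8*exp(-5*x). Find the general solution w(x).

Divide through by 4: w'' + 10w' + 25w = -2*exp(-5*x).
Characteristic equation r² + 10r + 25 = 0 has discriminant (10)² - 4·(25) = 0, so r = -5 is a repeated root.
Hence w_h = (C1 + C2*x)*exp(-5*x).
Since exp(-5*x) solves the homogeneous equation (r = -5 is a root of multiplicity 2), multiply the trial by x^2. Try w_p = A*x^2*exp(-5*x). Substituting into the equation and dividing by exp(-5*x) gives A = -1, so w_p = -x^2*exp(-5*x).

w = C1*exp(-5*x) - x**2*exp(-5*x) + C2*x*exp(-5*x)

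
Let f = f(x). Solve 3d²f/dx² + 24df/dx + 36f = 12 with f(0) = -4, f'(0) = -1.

Divide through by 3: f'' + 8f' + 12f = 4.
Characteristic equation r² + 8r + 12 = 0 factors as (r + 2)(r + 6) = 0, so r = -2, -6.
Hence f_h = C1*exp(-2*x) + C2*exp(-6*x).
For the particular solution try f_p = A0. Substituting and matching coefficients of each power of x gives A0 = 1/3, so f_p = 1/3.
General solution: f = 1/3 + C1*exp(-2*x) + C2*exp(-6*x).
Apply the initial conditions: f(0) = 1/3 + C1 + C2 = -4 and f'(0) = -6*C2 - 2*C1 = -1. Solving gives C1 = -27/4, C2 = 29/12.

f = 1/3 - 27*exp(-2*x)/4 + 29*exp(-6*x)/12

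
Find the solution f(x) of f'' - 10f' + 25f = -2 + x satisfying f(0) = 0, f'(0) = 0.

Characteristic equation r² - 10r + 25 = 0 has discriminant (-10)² - 4·(25) = 0, so r = 5 is a repeated root.
Hence f_h = (C1 + C2*x)*exp(5*x).
For the particular solution try f_p = A0 + A1*x. Substituting and matching coefficients of each power of x gives A0 = -8/125, A1 = 1/25, so f_p = -8/125 + x/25.
General solution: f = -8/125 + x/25 + C1*exp(5*x) + C2*x*exp(5*x).
Apply the initial conditions: f(0) = -8/125 + C1 = 0 and f'(0) = 1/25 + C2 + 5*C1 = 0. Solving gives C1 = 8/125, C2 = -9/25.

f = -8/125 + x/25 + 8*exp(5*x)/125 - 9*x*exp(5*x)/25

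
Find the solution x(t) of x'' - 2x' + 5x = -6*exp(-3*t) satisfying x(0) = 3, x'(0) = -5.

x = -3*exp(-3*t)/10 - 23*exp(t)*sin(2*t)/5 + 33*cos(2*t)*exp(t)/10

Characteristic equation r² - 2r + 5 = 0 has discriminant (-2)² - 4·(5) = -16 < 0, so r = 1 ± 2i.
Hence x_h = C1*cos(2*t)*exp(t) + C2*exp(t)*sin(2*t).
Try x_p = A*exp(-3*t). Substituting into the equation and dividing by exp(-3*t) gives A = -3/10, so x_p = -3*exp(-3*t)/10.
General solution: x = -3*exp(-3*t)/10 + C1*cos(2*t)*exp(t) + C2*exp(t)*sin(2*t).
Apply the initial conditions: x(0) = -3/10 + C1 = 3 and x'(0) = 9/10 + C1 + 2*C2 = -5. Solving gives C1 = 33/10, C2 = -23/5.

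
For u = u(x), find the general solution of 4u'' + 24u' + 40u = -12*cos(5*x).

u = -2*sin(5*x)/25 + cos(5*x)/25 + C1*cos(x)*exp(-3*x) + C2*exp(-3*x)*sin(x)

Divide through by 4: u'' + 6u' + 10u = -3*cos(5*x).
Characteristic equation r² + 6r + 10 = 0 has discriminant (6)² - 4·(10) = -4 < 0, so r = -3 ± i.
Hence u_h = C1*cos(x)*exp(-3*x) + C2*exp(-3*x)*sin(x).
Try u_p = A*cos(5*x) + B*sin(5*x). Substituting and equating the coefficients of cos(5x) and sin(5x) gives A = 1/25, B = -2/25, so u_p = -2*sin(5*x)/25 + cos(5*x)/25.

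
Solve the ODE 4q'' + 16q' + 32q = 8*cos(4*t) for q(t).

Divide through by 4: q'' + 4q' + 8q = 2*cos(4*t).
Characteristic equation r² + 4r + 8 = 0 has discriminant (4)² - 4·(8) = -16 < 0, so r = -2 ± 2i.
Hence q_h = C1*cos(2*t)*exp(-2*t) + C2*exp(-2*t)*sin(2*t).
Try q_p = A*cos(4*t) + B*sin(4*t). Substituting and equating the coefficients of cos(4t) and sin(4t) gives A = -1/20, B = 1/10, so q_p = -cos(4*t)/20 + sin(4*t)/10.

q = -cos(4*t)/20 + sin(4*t)/10 + C1*cos(2*t)*exp(-2*t) + C2*exp(-2*t)*sin(2*t)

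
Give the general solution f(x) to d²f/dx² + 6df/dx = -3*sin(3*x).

f = C2 + sin(3*x)/15 + 2*cos(3*x)/15 + C1*exp(-6*x)

Characteristic equation r² + 6r = 0 factors as (r + 6)r = 0, so r = -6, 0.
Hence f_h = C1*exp(-6*x) + C2.
Try f_p = A*cos(3*x) + B*sin(3*x). Substituting and equating the coefficients of cos(3x) and sin(3x) gives A = 2/15, B = 1/15, so f_p = sin(3*x)/15 + 2*cos(3*x)/15.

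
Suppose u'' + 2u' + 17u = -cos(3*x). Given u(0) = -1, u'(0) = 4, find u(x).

u = -3*sin(3*x)/50 - 2*cos(3*x)/25 - 23*cos(4*x)*exp(-x)/25 + 163*exp(-x)*sin(4*x)/200

Characteristic equation r² + 2r + 17 = 0 has discriminant (2)² - 4·(17) = -64 < 0, so r = -1 ± 4i.
Hence u_h = C1*cos(4*x)*exp(-x) + C2*exp(-x)*sin(4*x).
Try u_p = A*cos(3*x) + B*sin(3*x). Substituting and equating the coefficients of cos(3x) and sin(3x) gives A = -2/25, B = -3/50, so u_p = -3*sin(3*x)/50 - 2*cos(3*x)/25.
General solution: u = -3*sin(3*x)/50 - 2*cos(3*x)/25 + C1*cos(4*x)*exp(-x) + C2*exp(-x)*sin(4*x).
Apply the initial conditions: u(0) = -2/25 + C1 = -1 and u'(0) = -9/50 - C1 + 4*C2 = 4. Solving gives C1 = -23/25, C2 = 163/200.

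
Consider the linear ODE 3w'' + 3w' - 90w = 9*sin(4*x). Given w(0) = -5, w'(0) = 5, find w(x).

w = -1013*exp(5*x)/451 - 393*exp(-6*x)/143 - 69*sin(4*x)/1066 - 3*cos(4*x)/533

Divide through by 3: w'' + w' - 30w = 3*sin(4*x).
Characteristic equation r² + r - 30 = 0 factors as (r - 5)(r + 6) = 0, so r = 5, -6.
Hence w_h = C1*exp(5*x) + C2*exp(-6*x).
Try w_p = A*cos(4*x) + B*sin(4*x). Substituting and equating the coefficients of cos(4x) and sin(4x) gives A = -3/533, B = -69/1066, so w_p = -69*sin(4*x)/1066 - 3*cos(4*x)/533.
General solution: w = -69*sin(4*x)/1066 - 3*cos(4*x)/533 + C1*exp(5*x) + C2*exp(-6*x).
Apply the initial conditions: w(0) = -3/533 + C1 + C2 = -5 and w'(0) = -138/533 - 6*C2 + 5*C1 = 5. Solving gives C1 = -1013/451, C2 = -393/143.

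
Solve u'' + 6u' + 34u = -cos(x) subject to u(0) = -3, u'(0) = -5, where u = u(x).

u = -11*cos(x)/375 - 2*sin(x)/375 - 1114*cos(5*x)*exp(-3*x)/375 - 1043*exp(-3*x)*sin(5*x)/375

Characteristic equation r² + 6r + 34 = 0 has discriminant (6)² - 4·(34) = -100 < 0, so r = -3 ± 5i.
Hence u_h = C1*cos(5*x)*exp(-3*x) + C2*exp(-3*x)*sin(5*x).
Try u_p = A*cos(x) + B*sin(x). Substituting and equating the coefficients of cos(x) and sin(x) gives A = -11/375, B = -2/375, so u_p = -11*cos(x)/375 - 2*sin(x)/375.
General solution: u = -11*cos(x)/375 - 2*sin(x)/375 + C1*cos(5*x)*exp(-3*x) + C2*exp(-3*x)*sin(5*x).
Apply the initial conditions: u(0) = -11/375 + C1 = -3 and u'(0) = -2/375 - 3*C1 + 5*C2 = -5. Solving gives C1 = -1114/375, C2 = -1043/375.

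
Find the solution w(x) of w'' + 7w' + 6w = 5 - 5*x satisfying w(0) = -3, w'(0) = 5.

Characteristic equation r² + 7r + 6 = 0 factors as (r + 1)(r + 6) = 0, so r = -1, -6.
Hence w_h = C1*exp(-x) + C2*exp(-6*x).
For the particular solution try w_p = A0 + A1*x. Substituting and matching coefficients of each power of x gives A0 = 65/36, A1 = -5/6, so w_p = 65/36 - 5*x/6.
General solution: w = 65/36 - 5*x/6 + C1*exp(-x) + C2*exp(-6*x).
Apply the initial conditions: w(0) = 65/36 + C1 + C2 = -3 and w'(0) = -5/6 - C1 - 6*C2 = 5. Solving gives C1 = -23/5, C2 = -37/180.

w = 65/36 - 37*exp(-6*x)/180 - 23*exp(-x)/5 - 5*x/6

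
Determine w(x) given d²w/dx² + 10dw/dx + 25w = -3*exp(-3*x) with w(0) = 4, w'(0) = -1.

w = -3*exp(-3*x)/4 + 19*exp(-5*x)/4 + 41*x*exp(-5*x)/2

Characteristic equation r² + 10r + 25 = 0 has discriminant (10)² - 4·(25) = 0, so r = -5 is a repeated root.
Hence w_h = (C1 + C2*x)*exp(-5*x).
Try w_p = A*exp(-3*x). Substituting into the equation and dividing by exp(-3*x) gives A = -3/4, so w_p = -3*exp(-3*x)/4.
General solution: w = -3*exp(-3*x)/4 + C1*exp(-5*x) + C2*x*exp(-5*x).
Apply the initial conditions: w(0) = -3/4 + C1 = 4 and w'(0) = 9/4 + C2 - 5*C1 = -1. Solving gives C1 = 19/4, C2 = 41/2.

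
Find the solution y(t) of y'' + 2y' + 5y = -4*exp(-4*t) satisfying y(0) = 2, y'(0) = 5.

Characteristic equation r² + 2r + 5 = 0 has discriminant (2)² - 4·(5) = -16 < 0, so r = -1 ± 2i.
Hence y_h = C1*cos(2*t)*exp(-t) + C2*exp(-t)*sin(2*t).
Try y_p = A*exp(-4*t). Substituting into the equation and dividing by exp(-4*t) gives A = -4/13, so y_p = -4*exp(-4*t)/13.
General solution: y = -4*exp(-4*t)/13 + C1*cos(2*t)*exp(-t) + C2*exp(-t)*sin(2*t).
Apply the initial conditions: y(0) = -4/13 + C1 = 2 and y'(0) = 16/13 - C1 + 2*C2 = 5. Solving gives C1 = 30/13, C2 = 79/26.

y = -4*exp(-4*t)/13 + 30*cos(2*t)*exp(-t)/13 + 79*exp(-t)*sin(2*t)/26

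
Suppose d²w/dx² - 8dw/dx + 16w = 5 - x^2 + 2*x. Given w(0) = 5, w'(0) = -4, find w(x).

Characteristic equation r² - 8r + 16 = 0 has discriminant (-8)² - 4·(16) = 0, so r = 4 is a repeated root.
Hence w_h = (C1 + C2*x)*exp(4*x).
For the particular solution try w_p = A0 + A1*x + A2*x^2. Substituting and matching coefficients of each power of x gives A0 = 45/128, A1 = 1/16, A2 = -1/16, so w_p = 45/128 - x^2/16 + x/16.
General solution: w = 45/128 - x^2/16 + x/16 + C1*exp(4*x) + C2*x*exp(4*x).
Apply the initial conditions: w(0) = 45/128 + C1 = 5 and w'(0) = 1/16 + C2 + 4*C1 = -4. Solving gives C1 = 595/128, C2 = -725/32.

w = 45/128 - x**2/16 + x/16 + 595*exp(4*x)/128 - 725*x*exp(4*x)/32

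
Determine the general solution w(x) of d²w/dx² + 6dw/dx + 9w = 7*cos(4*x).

w = -49*cos(4*x)/625 + 168*sin(4*x)/625 + C1*exp(-3*x) + C2*x*exp(-3*x)

Characteristic equation r² + 6r + 9 = 0 has discriminant (6)² - 4·(9) = 0, so r = -3 is a repeated root.
Hence w_h = (C1 + C2*x)*exp(-3*x).
Try w_p = A*cos(4*x) + B*sin(4*x). Substituting and equating the coefficients of cos(4x) and sin(4x) gives A = -49/625, B = 168/625, so w_p = -49*cos(4*x)/625 + 168*sin(4*x)/625.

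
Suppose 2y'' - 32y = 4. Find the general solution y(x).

Divide through by 2: y'' - 16y = 2.
Characteristic equation r² - 16 = 0 factors as (r - 4)(r + 4) = 0, so r = 4, -4.
Hence y_h = C1*exp(4*x) + C2*exp(-4*x).
For the particular solution try y_p = A0. Substituting and matching coefficients of each power of x gives A0 = -1/8, so y_p = -1/8.

y = -1/8 + C1*exp(4*x) + C2*exp(-4*x)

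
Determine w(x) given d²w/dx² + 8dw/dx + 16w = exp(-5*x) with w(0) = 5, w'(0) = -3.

w = 4*exp(-4*x) + 18*x*exp(-4*x) + exp(-5*x)

Characteristic equation r² + 8r + 16 = 0 has discriminant (8)² - 4·(16) = 0, so r = -4 is a repeated root.
Hence w_h = (C1 + C2*x)*exp(-4*x).
Try w_p = A*exp(-5*x). Substituting into the equation and dividing by exp(-5*x) gives A = 1, so w_p = exp(-5*x).
General solution: w = C1*exp(-4*x) + C2*x*exp(-4*x) + exp(-5*x).
Apply the initial conditions: w(0) = 1 + C1 = 5 and w'(0) = -5 + C2 - 4*C1 = -3. Solving gives C1 = 4, C2 = 18.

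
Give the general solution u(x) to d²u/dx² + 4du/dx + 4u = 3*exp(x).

Characteristic equation r² + 4r + 4 = 0 has discriminant (4)² - 4·(4) = 0, so r = -2 is a repeated root.
Hence u_h = (C1 + C2*x)*exp(-2*x).
Try u_p = A*exp(x). Substituting into the equation and dividing by exp(x) gives A = 1/3, so u_p = exp(x)/3.

u = exp(x)/3 + C1*exp(-2*x) + C2*x*exp(-2*x)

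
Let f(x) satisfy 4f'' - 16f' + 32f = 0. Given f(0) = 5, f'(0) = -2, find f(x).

f = -6*exp(2*x)*sin(2*x) + 5*cos(2*x)*exp(2*x)

Divide through by 4: f'' - 4f' + 8f = 0.
Characteristic equation r² - 4r + 8 = 0 has discriminant (-4)² - 4·(8) = -16 < 0, so r = 2 ± 2i.
Hence f_h = C1*cos(2*x)*exp(2*x) + C2*exp(2*x)*sin(2*x).
Apply the initial conditions: f(0) = C1 = 5 and f'(0) = 2*C1 + 2*C2 = -2. Solving gives C1 = 5, C2 = -6.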